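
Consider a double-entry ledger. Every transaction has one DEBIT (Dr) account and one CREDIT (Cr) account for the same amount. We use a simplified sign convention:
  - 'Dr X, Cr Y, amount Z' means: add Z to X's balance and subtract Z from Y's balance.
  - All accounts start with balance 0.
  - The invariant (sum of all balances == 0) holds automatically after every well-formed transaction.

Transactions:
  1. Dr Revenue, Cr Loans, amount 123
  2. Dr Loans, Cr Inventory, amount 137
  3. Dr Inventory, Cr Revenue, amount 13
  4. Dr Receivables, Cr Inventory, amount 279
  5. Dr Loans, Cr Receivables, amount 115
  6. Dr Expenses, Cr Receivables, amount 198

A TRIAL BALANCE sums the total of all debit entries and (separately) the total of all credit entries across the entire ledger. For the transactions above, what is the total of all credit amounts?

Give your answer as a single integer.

Txn 1: credit+=123
Txn 2: credit+=137
Txn 3: credit+=13
Txn 4: credit+=279
Txn 5: credit+=115
Txn 6: credit+=198
Total credits = 865

Answer: 865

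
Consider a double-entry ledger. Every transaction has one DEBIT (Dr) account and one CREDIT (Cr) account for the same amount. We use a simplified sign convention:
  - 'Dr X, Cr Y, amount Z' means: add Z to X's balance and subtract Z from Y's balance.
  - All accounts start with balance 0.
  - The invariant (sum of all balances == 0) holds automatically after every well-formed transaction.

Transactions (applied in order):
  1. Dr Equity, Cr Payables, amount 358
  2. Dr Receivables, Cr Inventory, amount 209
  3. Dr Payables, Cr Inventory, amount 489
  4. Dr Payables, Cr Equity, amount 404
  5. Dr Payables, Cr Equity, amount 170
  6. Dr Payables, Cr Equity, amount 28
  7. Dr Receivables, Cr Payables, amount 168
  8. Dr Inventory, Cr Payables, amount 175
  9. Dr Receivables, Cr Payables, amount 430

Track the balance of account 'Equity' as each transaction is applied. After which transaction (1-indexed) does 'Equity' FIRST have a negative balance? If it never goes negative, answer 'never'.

After txn 1: Equity=358
After txn 2: Equity=358
After txn 3: Equity=358
After txn 4: Equity=-46

Answer: 4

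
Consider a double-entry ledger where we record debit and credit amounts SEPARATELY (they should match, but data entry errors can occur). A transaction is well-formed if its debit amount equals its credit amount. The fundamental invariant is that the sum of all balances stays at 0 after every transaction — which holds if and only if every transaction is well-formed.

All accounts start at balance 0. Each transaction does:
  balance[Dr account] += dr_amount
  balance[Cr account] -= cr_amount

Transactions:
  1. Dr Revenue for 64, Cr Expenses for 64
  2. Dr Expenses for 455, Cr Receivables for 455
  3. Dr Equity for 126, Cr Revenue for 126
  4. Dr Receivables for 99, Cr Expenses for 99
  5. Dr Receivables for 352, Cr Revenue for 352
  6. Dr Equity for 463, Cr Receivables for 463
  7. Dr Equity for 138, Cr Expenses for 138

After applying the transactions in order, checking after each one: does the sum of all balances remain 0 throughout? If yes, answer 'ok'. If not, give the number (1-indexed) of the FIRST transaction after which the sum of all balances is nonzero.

After txn 1: dr=64 cr=64 sum_balances=0
After txn 2: dr=455 cr=455 sum_balances=0
After txn 3: dr=126 cr=126 sum_balances=0
After txn 4: dr=99 cr=99 sum_balances=0
After txn 5: dr=352 cr=352 sum_balances=0
After txn 6: dr=463 cr=463 sum_balances=0
After txn 7: dr=138 cr=138 sum_balances=0

Answer: ok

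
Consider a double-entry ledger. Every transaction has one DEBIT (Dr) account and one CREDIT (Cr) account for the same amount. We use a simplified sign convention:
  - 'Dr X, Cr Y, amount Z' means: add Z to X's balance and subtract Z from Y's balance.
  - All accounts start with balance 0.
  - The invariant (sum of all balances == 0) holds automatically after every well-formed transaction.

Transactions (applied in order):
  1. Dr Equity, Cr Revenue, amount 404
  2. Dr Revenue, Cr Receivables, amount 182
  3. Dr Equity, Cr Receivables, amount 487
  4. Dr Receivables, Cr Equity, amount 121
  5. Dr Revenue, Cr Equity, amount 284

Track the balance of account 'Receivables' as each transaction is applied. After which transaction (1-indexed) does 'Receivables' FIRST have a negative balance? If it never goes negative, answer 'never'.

Answer: 2

Derivation:
After txn 1: Receivables=0
After txn 2: Receivables=-182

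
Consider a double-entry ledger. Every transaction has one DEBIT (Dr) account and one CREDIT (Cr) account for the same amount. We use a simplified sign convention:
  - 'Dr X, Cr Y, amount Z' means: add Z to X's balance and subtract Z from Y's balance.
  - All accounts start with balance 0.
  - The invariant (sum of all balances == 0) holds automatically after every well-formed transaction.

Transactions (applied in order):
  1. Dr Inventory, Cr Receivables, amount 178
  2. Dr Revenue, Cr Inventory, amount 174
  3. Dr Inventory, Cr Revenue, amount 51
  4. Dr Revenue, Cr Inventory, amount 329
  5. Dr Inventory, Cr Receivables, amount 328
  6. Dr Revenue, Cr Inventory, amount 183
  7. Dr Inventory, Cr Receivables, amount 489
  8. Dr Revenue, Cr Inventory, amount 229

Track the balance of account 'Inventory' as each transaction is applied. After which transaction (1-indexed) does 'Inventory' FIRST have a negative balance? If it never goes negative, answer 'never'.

After txn 1: Inventory=178
After txn 2: Inventory=4
After txn 3: Inventory=55
After txn 4: Inventory=-274

Answer: 4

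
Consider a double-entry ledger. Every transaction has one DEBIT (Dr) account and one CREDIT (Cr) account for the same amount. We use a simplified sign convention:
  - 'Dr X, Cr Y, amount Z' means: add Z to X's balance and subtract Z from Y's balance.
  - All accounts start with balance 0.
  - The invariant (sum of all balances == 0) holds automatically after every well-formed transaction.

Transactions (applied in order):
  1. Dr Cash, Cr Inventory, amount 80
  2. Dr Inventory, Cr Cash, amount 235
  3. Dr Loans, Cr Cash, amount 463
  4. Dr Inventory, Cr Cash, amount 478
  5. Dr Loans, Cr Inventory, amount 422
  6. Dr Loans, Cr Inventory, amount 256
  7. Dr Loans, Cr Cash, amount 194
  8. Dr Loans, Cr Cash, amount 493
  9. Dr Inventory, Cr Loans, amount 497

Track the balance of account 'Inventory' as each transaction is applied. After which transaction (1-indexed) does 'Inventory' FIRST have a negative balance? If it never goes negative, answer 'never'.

After txn 1: Inventory=-80

Answer: 1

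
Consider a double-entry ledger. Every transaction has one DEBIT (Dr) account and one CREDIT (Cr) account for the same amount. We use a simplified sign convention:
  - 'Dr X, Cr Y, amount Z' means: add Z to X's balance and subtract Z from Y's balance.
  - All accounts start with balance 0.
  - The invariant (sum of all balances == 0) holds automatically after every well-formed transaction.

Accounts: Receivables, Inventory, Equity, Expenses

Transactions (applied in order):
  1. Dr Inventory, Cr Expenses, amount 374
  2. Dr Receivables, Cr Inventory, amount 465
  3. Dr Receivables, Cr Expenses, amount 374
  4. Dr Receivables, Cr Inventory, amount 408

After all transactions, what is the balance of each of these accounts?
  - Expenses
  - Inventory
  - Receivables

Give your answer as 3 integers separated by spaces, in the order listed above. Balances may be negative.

Answer: -748 -499 1247

Derivation:
After txn 1 (Dr Inventory, Cr Expenses, amount 374): Expenses=-374 Inventory=374
After txn 2 (Dr Receivables, Cr Inventory, amount 465): Expenses=-374 Inventory=-91 Receivables=465
After txn 3 (Dr Receivables, Cr Expenses, amount 374): Expenses=-748 Inventory=-91 Receivables=839
After txn 4 (Dr Receivables, Cr Inventory, amount 408): Expenses=-748 Inventory=-499 Receivables=1247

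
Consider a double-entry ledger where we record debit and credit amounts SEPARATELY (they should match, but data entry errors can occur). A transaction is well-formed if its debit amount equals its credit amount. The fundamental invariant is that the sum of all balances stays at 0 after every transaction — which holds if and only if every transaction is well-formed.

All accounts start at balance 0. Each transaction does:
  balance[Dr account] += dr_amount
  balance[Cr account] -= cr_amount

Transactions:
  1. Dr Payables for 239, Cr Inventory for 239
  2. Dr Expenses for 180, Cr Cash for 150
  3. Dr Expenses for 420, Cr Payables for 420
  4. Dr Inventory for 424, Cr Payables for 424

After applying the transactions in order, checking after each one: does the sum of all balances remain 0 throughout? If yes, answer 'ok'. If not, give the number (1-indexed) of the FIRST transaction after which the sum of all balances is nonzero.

Answer: 2

Derivation:
After txn 1: dr=239 cr=239 sum_balances=0
After txn 2: dr=180 cr=150 sum_balances=30
After txn 3: dr=420 cr=420 sum_balances=30
After txn 4: dr=424 cr=424 sum_balances=30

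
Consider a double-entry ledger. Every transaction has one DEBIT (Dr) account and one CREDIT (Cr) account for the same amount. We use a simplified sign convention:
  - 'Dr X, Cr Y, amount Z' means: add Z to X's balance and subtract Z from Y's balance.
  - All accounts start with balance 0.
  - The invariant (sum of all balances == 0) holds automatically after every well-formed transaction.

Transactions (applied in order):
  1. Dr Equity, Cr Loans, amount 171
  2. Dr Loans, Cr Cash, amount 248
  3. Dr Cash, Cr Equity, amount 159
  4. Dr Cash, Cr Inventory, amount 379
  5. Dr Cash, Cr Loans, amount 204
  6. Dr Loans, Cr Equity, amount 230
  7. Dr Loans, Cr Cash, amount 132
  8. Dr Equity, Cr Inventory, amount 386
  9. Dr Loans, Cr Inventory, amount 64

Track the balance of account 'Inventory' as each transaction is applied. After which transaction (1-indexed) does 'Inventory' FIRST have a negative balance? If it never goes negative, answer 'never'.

After txn 1: Inventory=0
After txn 2: Inventory=0
After txn 3: Inventory=0
After txn 4: Inventory=-379

Answer: 4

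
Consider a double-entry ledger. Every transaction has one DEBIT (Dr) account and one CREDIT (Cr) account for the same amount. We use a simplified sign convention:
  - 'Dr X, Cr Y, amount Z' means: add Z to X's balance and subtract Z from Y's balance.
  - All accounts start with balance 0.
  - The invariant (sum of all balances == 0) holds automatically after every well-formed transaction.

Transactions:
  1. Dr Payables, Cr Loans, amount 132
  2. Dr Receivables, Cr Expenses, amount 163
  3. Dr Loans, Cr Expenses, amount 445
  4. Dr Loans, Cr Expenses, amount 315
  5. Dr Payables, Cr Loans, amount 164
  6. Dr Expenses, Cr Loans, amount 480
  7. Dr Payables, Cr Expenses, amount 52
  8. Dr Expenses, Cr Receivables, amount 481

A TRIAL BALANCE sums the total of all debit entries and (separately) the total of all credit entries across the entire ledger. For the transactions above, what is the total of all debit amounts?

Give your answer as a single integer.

Answer: 2232

Derivation:
Txn 1: debit+=132
Txn 2: debit+=163
Txn 3: debit+=445
Txn 4: debit+=315
Txn 5: debit+=164
Txn 6: debit+=480
Txn 7: debit+=52
Txn 8: debit+=481
Total debits = 2232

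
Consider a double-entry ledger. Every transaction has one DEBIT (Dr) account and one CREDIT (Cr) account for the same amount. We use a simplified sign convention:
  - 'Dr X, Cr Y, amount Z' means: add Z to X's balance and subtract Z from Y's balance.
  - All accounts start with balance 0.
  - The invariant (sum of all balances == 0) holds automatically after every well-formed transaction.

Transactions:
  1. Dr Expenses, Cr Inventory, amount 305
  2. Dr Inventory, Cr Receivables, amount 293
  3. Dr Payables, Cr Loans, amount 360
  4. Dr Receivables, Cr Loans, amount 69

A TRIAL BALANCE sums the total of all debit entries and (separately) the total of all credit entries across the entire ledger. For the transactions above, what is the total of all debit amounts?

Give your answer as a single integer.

Txn 1: debit+=305
Txn 2: debit+=293
Txn 3: debit+=360
Txn 4: debit+=69
Total debits = 1027

Answer: 1027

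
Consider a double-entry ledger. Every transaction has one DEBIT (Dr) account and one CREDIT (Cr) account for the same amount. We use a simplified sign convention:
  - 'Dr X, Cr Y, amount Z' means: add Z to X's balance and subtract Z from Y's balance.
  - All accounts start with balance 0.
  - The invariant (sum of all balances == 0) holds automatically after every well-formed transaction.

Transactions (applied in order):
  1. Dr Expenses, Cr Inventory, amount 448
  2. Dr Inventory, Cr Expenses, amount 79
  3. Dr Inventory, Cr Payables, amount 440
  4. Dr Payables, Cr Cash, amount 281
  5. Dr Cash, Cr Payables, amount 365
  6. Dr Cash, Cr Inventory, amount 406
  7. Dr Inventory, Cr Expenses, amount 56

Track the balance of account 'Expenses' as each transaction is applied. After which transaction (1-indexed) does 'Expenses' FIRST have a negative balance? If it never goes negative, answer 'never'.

Answer: never

Derivation:
After txn 1: Expenses=448
After txn 2: Expenses=369
After txn 3: Expenses=369
After txn 4: Expenses=369
After txn 5: Expenses=369
After txn 6: Expenses=369
After txn 7: Expenses=313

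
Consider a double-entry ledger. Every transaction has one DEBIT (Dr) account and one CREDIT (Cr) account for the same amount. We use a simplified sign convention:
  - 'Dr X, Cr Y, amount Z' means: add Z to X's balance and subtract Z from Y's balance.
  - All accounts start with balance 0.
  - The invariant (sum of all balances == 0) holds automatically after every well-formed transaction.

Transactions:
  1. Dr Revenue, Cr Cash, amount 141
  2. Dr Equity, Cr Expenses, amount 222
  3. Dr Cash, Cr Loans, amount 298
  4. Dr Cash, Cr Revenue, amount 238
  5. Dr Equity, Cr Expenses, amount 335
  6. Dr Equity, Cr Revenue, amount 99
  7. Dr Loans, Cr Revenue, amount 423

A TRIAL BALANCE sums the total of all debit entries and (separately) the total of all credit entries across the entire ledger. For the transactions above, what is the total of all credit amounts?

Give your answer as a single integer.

Answer: 1756

Derivation:
Txn 1: credit+=141
Txn 2: credit+=222
Txn 3: credit+=298
Txn 4: credit+=238
Txn 5: credit+=335
Txn 6: credit+=99
Txn 7: credit+=423
Total credits = 1756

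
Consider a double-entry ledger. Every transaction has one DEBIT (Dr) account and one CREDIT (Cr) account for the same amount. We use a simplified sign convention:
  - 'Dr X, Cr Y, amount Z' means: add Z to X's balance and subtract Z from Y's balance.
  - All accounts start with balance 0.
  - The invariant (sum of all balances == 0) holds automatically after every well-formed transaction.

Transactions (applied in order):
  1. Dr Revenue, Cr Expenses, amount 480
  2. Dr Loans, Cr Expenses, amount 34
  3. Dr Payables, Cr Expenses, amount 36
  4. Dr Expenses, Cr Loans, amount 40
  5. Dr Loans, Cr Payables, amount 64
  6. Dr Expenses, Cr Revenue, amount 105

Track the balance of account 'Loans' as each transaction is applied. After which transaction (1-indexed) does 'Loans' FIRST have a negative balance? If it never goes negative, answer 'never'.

After txn 1: Loans=0
After txn 2: Loans=34
After txn 3: Loans=34
After txn 4: Loans=-6

Answer: 4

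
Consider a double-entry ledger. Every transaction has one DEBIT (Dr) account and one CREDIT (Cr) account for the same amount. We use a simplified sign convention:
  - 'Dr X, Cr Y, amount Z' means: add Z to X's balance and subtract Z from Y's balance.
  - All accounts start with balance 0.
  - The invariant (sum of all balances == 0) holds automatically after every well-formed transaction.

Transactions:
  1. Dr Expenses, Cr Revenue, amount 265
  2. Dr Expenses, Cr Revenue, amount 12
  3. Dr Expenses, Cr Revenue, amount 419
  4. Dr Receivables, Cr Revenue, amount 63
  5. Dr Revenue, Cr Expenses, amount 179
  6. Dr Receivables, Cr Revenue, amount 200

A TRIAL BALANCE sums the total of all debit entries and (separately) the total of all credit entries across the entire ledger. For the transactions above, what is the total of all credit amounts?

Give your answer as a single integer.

Txn 1: credit+=265
Txn 2: credit+=12
Txn 3: credit+=419
Txn 4: credit+=63
Txn 5: credit+=179
Txn 6: credit+=200
Total credits = 1138

Answer: 1138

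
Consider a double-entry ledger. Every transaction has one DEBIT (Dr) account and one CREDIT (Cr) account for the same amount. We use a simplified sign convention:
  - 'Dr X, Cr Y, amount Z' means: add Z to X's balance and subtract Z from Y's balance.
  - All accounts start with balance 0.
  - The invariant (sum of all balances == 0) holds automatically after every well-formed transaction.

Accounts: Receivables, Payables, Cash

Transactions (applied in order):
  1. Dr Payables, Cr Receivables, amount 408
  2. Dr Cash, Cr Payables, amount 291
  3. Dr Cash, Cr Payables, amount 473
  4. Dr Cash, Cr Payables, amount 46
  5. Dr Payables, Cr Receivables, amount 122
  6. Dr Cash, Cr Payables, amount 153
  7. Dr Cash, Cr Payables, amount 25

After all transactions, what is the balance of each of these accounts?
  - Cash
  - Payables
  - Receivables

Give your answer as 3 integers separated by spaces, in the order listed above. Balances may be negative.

Answer: 988 -458 -530

Derivation:
After txn 1 (Dr Payables, Cr Receivables, amount 408): Payables=408 Receivables=-408
After txn 2 (Dr Cash, Cr Payables, amount 291): Cash=291 Payables=117 Receivables=-408
After txn 3 (Dr Cash, Cr Payables, amount 473): Cash=764 Payables=-356 Receivables=-408
After txn 4 (Dr Cash, Cr Payables, amount 46): Cash=810 Payables=-402 Receivables=-408
After txn 5 (Dr Payables, Cr Receivables, amount 122): Cash=810 Payables=-280 Receivables=-530
After txn 6 (Dr Cash, Cr Payables, amount 153): Cash=963 Payables=-433 Receivables=-530
After txn 7 (Dr Cash, Cr Payables, amount 25): Cash=988 Payables=-458 Receivables=-530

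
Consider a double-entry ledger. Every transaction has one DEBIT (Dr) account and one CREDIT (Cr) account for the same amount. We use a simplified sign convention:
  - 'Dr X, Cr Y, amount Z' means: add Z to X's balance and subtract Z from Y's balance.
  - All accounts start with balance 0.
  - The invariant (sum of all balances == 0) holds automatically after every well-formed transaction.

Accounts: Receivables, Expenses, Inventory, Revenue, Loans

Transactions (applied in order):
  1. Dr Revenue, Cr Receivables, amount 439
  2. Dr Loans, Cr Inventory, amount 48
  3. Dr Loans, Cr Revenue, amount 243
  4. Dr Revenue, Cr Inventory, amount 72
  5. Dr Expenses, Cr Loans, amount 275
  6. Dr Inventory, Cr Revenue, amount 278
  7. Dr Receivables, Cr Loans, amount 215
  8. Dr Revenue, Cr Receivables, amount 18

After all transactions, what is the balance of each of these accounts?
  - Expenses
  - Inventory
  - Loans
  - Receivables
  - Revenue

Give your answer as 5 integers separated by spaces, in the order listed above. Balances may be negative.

Answer: 275 158 -199 -242 8

Derivation:
After txn 1 (Dr Revenue, Cr Receivables, amount 439): Receivables=-439 Revenue=439
After txn 2 (Dr Loans, Cr Inventory, amount 48): Inventory=-48 Loans=48 Receivables=-439 Revenue=439
After txn 3 (Dr Loans, Cr Revenue, amount 243): Inventory=-48 Loans=291 Receivables=-439 Revenue=196
After txn 4 (Dr Revenue, Cr Inventory, amount 72): Inventory=-120 Loans=291 Receivables=-439 Revenue=268
After txn 5 (Dr Expenses, Cr Loans, amount 275): Expenses=275 Inventory=-120 Loans=16 Receivables=-439 Revenue=268
After txn 6 (Dr Inventory, Cr Revenue, amount 278): Expenses=275 Inventory=158 Loans=16 Receivables=-439 Revenue=-10
After txn 7 (Dr Receivables, Cr Loans, amount 215): Expenses=275 Inventory=158 Loans=-199 Receivables=-224 Revenue=-10
After txn 8 (Dr Revenue, Cr Receivables, amount 18): Expenses=275 Inventory=158 Loans=-199 Receivables=-242 Revenue=8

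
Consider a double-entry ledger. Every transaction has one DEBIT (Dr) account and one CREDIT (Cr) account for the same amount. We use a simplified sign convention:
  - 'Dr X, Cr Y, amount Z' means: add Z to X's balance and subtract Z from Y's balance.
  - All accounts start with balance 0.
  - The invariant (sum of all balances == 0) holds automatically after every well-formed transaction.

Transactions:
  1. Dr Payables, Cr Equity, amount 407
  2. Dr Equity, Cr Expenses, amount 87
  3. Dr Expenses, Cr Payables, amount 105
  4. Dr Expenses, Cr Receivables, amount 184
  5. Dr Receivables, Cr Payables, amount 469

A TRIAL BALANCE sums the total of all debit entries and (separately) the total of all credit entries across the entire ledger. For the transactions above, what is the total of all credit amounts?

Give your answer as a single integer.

Txn 1: credit+=407
Txn 2: credit+=87
Txn 3: credit+=105
Txn 4: credit+=184
Txn 5: credit+=469
Total credits = 1252

Answer: 1252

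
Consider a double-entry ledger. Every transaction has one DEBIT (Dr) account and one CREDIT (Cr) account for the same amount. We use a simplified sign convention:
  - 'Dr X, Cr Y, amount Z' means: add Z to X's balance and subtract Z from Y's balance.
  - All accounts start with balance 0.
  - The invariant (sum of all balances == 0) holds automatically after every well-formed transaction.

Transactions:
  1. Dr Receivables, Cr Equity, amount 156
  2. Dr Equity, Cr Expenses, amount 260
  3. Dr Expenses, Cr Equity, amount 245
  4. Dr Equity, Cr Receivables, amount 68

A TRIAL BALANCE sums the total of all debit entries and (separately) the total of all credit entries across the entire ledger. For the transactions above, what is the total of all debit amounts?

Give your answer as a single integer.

Txn 1: debit+=156
Txn 2: debit+=260
Txn 3: debit+=245
Txn 4: debit+=68
Total debits = 729

Answer: 729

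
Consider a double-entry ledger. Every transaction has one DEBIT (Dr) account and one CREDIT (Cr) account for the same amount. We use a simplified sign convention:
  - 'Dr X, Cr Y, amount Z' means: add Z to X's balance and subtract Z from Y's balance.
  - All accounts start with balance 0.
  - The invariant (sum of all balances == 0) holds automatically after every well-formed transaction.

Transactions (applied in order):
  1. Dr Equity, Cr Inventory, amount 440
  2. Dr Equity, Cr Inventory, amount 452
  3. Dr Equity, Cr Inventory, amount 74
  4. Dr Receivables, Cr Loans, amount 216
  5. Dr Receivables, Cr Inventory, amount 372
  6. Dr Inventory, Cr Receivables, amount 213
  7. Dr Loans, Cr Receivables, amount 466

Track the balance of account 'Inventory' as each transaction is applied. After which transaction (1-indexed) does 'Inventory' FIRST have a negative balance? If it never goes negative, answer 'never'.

Answer: 1

Derivation:
After txn 1: Inventory=-440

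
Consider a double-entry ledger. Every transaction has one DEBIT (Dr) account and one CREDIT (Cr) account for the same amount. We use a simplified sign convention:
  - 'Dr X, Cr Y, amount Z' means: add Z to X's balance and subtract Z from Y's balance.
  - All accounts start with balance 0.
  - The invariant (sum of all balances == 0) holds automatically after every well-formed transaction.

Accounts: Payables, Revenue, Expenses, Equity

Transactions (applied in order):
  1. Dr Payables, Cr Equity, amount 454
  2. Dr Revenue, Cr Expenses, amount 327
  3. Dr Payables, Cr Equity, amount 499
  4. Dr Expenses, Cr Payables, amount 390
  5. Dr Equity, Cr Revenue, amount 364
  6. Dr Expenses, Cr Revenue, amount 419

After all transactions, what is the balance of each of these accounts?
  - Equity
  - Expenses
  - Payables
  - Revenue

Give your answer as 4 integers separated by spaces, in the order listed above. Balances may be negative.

After txn 1 (Dr Payables, Cr Equity, amount 454): Equity=-454 Payables=454
After txn 2 (Dr Revenue, Cr Expenses, amount 327): Equity=-454 Expenses=-327 Payables=454 Revenue=327
After txn 3 (Dr Payables, Cr Equity, amount 499): Equity=-953 Expenses=-327 Payables=953 Revenue=327
After txn 4 (Dr Expenses, Cr Payables, amount 390): Equity=-953 Expenses=63 Payables=563 Revenue=327
After txn 5 (Dr Equity, Cr Revenue, amount 364): Equity=-589 Expenses=63 Payables=563 Revenue=-37
After txn 6 (Dr Expenses, Cr Revenue, amount 419): Equity=-589 Expenses=482 Payables=563 Revenue=-456

Answer: -589 482 563 -456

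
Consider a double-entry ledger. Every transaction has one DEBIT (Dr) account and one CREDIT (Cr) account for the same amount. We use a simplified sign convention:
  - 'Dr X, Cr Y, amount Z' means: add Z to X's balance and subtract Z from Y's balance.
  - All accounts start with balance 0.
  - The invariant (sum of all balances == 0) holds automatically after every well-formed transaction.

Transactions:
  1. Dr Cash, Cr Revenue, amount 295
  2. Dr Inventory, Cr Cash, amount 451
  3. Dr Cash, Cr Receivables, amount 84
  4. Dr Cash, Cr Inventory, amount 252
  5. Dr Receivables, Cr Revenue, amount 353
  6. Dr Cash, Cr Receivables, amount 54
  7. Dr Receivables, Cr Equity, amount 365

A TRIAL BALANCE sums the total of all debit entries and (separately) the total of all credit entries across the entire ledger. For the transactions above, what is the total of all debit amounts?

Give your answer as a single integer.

Txn 1: debit+=295
Txn 2: debit+=451
Txn 3: debit+=84
Txn 4: debit+=252
Txn 5: debit+=353
Txn 6: debit+=54
Txn 7: debit+=365
Total debits = 1854

Answer: 1854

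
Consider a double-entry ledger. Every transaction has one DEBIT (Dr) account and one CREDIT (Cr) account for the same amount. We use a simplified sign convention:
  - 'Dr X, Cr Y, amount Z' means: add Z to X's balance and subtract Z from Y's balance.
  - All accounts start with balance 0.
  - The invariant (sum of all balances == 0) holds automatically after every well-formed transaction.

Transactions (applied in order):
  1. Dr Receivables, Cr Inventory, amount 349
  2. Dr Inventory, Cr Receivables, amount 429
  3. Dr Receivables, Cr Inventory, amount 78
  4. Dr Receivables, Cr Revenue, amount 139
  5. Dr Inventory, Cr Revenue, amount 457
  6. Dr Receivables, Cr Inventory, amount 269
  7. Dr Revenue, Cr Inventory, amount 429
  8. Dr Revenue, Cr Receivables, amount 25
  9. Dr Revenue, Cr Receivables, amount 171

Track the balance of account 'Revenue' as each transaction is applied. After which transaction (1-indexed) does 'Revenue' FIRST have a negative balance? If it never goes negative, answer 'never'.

Answer: 4

Derivation:
After txn 1: Revenue=0
After txn 2: Revenue=0
After txn 3: Revenue=0
After txn 4: Revenue=-139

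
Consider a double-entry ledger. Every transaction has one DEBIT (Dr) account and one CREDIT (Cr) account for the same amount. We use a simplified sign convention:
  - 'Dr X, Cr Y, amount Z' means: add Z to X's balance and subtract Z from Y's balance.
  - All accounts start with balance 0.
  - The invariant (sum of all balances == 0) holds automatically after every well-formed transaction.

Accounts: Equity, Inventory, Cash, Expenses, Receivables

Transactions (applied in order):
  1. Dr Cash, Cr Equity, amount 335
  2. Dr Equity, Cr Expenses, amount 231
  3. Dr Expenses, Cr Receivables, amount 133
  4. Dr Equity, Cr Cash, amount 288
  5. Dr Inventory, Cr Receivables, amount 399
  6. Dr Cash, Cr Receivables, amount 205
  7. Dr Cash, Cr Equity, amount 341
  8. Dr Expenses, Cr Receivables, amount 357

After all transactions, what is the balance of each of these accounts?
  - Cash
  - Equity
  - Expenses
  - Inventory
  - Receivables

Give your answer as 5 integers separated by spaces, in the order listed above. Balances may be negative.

Answer: 593 -157 259 399 -1094

Derivation:
After txn 1 (Dr Cash, Cr Equity, amount 335): Cash=335 Equity=-335
After txn 2 (Dr Equity, Cr Expenses, amount 231): Cash=335 Equity=-104 Expenses=-231
After txn 3 (Dr Expenses, Cr Receivables, amount 133): Cash=335 Equity=-104 Expenses=-98 Receivables=-133
After txn 4 (Dr Equity, Cr Cash, amount 288): Cash=47 Equity=184 Expenses=-98 Receivables=-133
After txn 5 (Dr Inventory, Cr Receivables, amount 399): Cash=47 Equity=184 Expenses=-98 Inventory=399 Receivables=-532
After txn 6 (Dr Cash, Cr Receivables, amount 205): Cash=252 Equity=184 Expenses=-98 Inventory=399 Receivables=-737
After txn 7 (Dr Cash, Cr Equity, amount 341): Cash=593 Equity=-157 Expenses=-98 Inventory=399 Receivables=-737
After txn 8 (Dr Expenses, Cr Receivables, amount 357): Cash=593 Equity=-157 Expenses=259 Inventory=399 Receivables=-1094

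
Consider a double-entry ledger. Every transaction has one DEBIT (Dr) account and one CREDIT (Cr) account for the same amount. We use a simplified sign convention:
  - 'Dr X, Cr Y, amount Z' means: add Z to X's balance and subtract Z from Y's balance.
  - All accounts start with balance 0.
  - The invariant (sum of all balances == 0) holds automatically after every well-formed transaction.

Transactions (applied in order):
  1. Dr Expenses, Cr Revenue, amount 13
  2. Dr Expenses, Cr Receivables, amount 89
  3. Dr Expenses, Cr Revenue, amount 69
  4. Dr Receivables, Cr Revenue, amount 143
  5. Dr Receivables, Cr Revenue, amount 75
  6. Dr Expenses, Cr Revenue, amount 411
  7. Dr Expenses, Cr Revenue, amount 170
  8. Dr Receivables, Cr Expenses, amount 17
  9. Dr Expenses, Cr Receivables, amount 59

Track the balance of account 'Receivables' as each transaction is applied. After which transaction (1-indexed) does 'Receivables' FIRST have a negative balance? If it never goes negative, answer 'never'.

Answer: 2

Derivation:
After txn 1: Receivables=0
After txn 2: Receivables=-89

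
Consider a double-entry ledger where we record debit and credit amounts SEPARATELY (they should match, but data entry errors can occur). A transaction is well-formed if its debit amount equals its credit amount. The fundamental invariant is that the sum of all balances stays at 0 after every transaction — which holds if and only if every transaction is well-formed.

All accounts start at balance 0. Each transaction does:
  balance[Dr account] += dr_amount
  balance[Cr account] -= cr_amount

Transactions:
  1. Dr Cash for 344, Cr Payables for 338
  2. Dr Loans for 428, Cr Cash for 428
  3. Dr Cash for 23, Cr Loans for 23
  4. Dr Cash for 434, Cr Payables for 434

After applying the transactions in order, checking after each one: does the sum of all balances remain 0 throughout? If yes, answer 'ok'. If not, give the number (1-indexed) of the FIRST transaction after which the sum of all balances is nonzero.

After txn 1: dr=344 cr=338 sum_balances=6
After txn 2: dr=428 cr=428 sum_balances=6
After txn 3: dr=23 cr=23 sum_balances=6
After txn 4: dr=434 cr=434 sum_balances=6

Answer: 1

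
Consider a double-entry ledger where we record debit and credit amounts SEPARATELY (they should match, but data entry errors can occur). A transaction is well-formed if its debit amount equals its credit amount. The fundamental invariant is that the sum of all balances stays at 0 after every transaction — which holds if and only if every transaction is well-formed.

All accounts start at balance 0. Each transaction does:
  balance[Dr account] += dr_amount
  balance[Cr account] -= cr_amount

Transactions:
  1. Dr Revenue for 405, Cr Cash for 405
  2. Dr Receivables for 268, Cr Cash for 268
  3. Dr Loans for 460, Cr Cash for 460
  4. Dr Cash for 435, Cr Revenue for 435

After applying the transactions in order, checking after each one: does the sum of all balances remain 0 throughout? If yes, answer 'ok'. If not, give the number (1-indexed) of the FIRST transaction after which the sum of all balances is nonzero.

After txn 1: dr=405 cr=405 sum_balances=0
After txn 2: dr=268 cr=268 sum_balances=0
After txn 3: dr=460 cr=460 sum_balances=0
After txn 4: dr=435 cr=435 sum_balances=0

Answer: ok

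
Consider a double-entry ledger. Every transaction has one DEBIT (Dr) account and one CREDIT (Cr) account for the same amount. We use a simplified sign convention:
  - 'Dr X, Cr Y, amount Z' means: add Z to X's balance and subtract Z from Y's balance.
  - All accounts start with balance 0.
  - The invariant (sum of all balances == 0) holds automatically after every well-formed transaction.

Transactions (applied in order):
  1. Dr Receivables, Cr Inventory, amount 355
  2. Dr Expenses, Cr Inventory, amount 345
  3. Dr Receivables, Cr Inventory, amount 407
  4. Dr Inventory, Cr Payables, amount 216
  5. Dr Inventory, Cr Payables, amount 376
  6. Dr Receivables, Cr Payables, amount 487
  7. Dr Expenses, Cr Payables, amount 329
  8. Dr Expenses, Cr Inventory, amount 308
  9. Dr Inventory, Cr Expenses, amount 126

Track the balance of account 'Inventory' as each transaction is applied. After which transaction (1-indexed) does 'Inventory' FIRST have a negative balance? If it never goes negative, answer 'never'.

Answer: 1

Derivation:
After txn 1: Inventory=-355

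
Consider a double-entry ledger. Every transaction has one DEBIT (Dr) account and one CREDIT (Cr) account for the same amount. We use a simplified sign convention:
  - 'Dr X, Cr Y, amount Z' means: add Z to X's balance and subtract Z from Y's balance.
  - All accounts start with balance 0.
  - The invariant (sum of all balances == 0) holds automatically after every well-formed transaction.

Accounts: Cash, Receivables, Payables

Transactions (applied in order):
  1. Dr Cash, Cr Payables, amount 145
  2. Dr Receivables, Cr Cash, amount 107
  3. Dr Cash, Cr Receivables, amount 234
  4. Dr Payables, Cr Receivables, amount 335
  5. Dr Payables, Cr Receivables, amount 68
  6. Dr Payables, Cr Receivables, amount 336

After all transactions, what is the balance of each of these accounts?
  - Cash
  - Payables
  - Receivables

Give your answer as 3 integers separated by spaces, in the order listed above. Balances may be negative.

Answer: 272 594 -866

Derivation:
After txn 1 (Dr Cash, Cr Payables, amount 145): Cash=145 Payables=-145
After txn 2 (Dr Receivables, Cr Cash, amount 107): Cash=38 Payables=-145 Receivables=107
After txn 3 (Dr Cash, Cr Receivables, amount 234): Cash=272 Payables=-145 Receivables=-127
After txn 4 (Dr Payables, Cr Receivables, amount 335): Cash=272 Payables=190 Receivables=-462
After txn 5 (Dr Payables, Cr Receivables, amount 68): Cash=272 Payables=258 Receivables=-530
After txn 6 (Dr Payables, Cr Receivables, amount 336): Cash=272 Payables=594 Receivables=-866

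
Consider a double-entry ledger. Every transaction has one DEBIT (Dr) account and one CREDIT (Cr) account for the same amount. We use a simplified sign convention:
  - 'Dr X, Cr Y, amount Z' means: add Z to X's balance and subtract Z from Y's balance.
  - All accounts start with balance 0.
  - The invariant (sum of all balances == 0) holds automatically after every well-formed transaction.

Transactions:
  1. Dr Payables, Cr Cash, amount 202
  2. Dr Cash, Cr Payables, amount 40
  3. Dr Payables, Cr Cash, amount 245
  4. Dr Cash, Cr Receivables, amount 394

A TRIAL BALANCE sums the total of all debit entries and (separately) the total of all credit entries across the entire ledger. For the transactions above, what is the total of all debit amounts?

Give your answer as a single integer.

Txn 1: debit+=202
Txn 2: debit+=40
Txn 3: debit+=245
Txn 4: debit+=394
Total debits = 881

Answer: 881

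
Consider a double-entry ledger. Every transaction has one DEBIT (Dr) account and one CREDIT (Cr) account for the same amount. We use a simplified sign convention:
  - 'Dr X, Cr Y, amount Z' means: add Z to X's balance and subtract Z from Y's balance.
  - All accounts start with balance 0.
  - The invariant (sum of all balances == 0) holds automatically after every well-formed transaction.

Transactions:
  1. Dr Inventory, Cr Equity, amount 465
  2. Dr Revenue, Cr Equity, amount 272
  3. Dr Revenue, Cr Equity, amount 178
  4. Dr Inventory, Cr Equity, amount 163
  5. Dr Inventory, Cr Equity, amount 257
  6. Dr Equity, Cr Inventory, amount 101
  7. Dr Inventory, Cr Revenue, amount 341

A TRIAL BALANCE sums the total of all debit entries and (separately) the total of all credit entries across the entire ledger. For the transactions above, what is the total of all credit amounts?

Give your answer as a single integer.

Txn 1: credit+=465
Txn 2: credit+=272
Txn 3: credit+=178
Txn 4: credit+=163
Txn 5: credit+=257
Txn 6: credit+=101
Txn 7: credit+=341
Total credits = 1777

Answer: 1777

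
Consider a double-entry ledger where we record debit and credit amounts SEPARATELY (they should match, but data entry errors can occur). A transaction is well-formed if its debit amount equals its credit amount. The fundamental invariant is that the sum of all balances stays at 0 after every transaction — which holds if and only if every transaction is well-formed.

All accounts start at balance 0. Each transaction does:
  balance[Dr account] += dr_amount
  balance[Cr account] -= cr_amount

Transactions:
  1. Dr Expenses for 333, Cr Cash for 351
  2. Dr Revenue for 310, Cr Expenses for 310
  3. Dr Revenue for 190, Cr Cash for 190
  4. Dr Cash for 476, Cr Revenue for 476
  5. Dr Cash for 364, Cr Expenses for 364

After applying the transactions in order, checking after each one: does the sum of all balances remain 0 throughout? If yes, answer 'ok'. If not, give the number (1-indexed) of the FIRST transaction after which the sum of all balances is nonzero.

Answer: 1

Derivation:
After txn 1: dr=333 cr=351 sum_balances=-18
After txn 2: dr=310 cr=310 sum_balances=-18
After txn 3: dr=190 cr=190 sum_balances=-18
After txn 4: dr=476 cr=476 sum_balances=-18
After txn 5: dr=364 cr=364 sum_balances=-18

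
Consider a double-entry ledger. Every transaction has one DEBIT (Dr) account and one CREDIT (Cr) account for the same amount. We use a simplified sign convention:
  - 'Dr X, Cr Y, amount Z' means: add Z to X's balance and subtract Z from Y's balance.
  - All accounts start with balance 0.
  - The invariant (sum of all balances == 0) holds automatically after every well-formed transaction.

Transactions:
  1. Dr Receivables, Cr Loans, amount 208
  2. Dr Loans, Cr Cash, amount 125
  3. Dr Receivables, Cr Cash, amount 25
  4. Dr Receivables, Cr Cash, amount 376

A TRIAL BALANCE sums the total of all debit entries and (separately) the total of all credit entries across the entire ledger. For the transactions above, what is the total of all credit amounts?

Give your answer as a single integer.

Txn 1: credit+=208
Txn 2: credit+=125
Txn 3: credit+=25
Txn 4: credit+=376
Total credits = 734

Answer: 734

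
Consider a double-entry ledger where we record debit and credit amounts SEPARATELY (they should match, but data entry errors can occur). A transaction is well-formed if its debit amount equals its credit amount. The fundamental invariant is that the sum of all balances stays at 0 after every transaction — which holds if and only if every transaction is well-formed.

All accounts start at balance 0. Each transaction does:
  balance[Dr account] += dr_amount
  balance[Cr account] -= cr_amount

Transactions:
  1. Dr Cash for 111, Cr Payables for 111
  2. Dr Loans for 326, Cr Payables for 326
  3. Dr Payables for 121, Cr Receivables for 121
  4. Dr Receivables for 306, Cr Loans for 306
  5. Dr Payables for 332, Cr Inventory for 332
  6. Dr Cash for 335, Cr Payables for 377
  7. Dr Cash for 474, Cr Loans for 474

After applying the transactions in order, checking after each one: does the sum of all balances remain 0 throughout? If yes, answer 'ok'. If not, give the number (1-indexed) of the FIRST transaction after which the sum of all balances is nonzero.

Answer: 6

Derivation:
After txn 1: dr=111 cr=111 sum_balances=0
After txn 2: dr=326 cr=326 sum_balances=0
After txn 3: dr=121 cr=121 sum_balances=0
After txn 4: dr=306 cr=306 sum_balances=0
After txn 5: dr=332 cr=332 sum_balances=0
After txn 6: dr=335 cr=377 sum_balances=-42
After txn 7: dr=474 cr=474 sum_balances=-42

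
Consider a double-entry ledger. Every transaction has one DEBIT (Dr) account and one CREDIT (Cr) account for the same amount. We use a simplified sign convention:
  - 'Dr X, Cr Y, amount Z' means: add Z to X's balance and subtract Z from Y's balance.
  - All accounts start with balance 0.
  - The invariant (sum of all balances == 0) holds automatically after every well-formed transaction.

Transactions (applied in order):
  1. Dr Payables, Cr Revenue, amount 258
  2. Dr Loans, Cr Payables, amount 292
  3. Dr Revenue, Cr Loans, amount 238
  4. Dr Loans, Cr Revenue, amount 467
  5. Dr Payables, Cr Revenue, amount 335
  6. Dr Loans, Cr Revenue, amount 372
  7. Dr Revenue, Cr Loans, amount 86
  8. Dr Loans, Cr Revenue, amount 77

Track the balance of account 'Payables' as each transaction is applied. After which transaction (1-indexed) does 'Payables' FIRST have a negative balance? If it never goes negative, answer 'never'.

Answer: 2

Derivation:
After txn 1: Payables=258
After txn 2: Payables=-34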